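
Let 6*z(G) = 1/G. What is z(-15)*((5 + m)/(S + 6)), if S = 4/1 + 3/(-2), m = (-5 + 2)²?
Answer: -14/765 ≈ -0.018301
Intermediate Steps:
m = 9 (m = (-3)² = 9)
S = 5/2 (S = 4*1 + 3*(-½) = 4 - 3/2 = 5/2 ≈ 2.5000)
z(G) = 1/(6*G)
z(-15)*((5 + m)/(S + 6)) = ((⅙)/(-15))*((5 + 9)/(5/2 + 6)) = ((⅙)*(-1/15))*(14/(17/2)) = -7*2/(45*17) = -1/90*28/17 = -14/765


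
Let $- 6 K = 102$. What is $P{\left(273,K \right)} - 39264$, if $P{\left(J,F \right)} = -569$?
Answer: $-39833$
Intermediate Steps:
$K = -17$ ($K = \left(- \frac{1}{6}\right) 102 = -17$)
$P{\left(273,K \right)} - 39264 = -569 - 39264 = -39833$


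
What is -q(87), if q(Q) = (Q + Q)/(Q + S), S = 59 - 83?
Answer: -58/21 ≈ -2.7619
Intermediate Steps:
S = -24
q(Q) = 2*Q/(-24 + Q) (q(Q) = (Q + Q)/(Q - 24) = (2*Q)/(-24 + Q) = 2*Q/(-24 + Q))
-q(87) = -2*87/(-24 + 87) = -2*87/63 = -1*58/21 = -58/21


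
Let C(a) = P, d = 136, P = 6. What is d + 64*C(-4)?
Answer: 520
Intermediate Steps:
C(a) = 6
d + 64*C(-4) = 136 + 64*6 = 136 + 384 = 520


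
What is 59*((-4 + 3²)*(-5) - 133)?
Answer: -9322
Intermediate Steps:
59*((-4 + 3²)*(-5) - 133) = 59*((-4 + 9)*(-5) - 133) = 59*(5*(-5) - 133) = 59*(-25 - 133) = 59*(-158) = -9322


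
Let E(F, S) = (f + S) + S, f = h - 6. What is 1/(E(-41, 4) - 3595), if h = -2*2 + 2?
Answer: -1/3595 ≈ -0.00027816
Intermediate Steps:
h = -2 (h = -4 + 2 = -2)
f = -8 (f = -2 - 6 = -8)
E(F, S) = -8 + 2*S (E(F, S) = (-8 + S) + S = -8 + 2*S)
1/(E(-41, 4) - 3595) = 1/((-8 + 2*4) - 3595) = 1/((-8 + 8) - 3595) = 1/(0 - 3595) = 1/(-3595) = -1/3595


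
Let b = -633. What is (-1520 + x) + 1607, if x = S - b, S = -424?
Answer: 296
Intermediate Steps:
x = 209 (x = -424 - 1*(-633) = -424 + 633 = 209)
(-1520 + x) + 1607 = (-1520 + 209) + 1607 = -1311 + 1607 = 296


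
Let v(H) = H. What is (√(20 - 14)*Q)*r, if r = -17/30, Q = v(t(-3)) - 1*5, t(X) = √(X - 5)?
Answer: 17*√6/6 - 34*I*√3/15 ≈ 6.9402 - 3.926*I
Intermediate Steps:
t(X) = √(-5 + X)
Q = -5 + 2*I*√2 (Q = √(-5 - 3) - 1*5 = √(-8) - 5 = 2*I*√2 - 5 = -5 + 2*I*√2 ≈ -5.0 + 2.8284*I)
r = -17/30 (r = -17*1/30 = -17/30 ≈ -0.56667)
(√(20 - 14)*Q)*r = (√(20 - 14)*(-5 + 2*I*√2))*(-17/30) = (√6*(-5 + 2*I*√2))*(-17/30) = -17*√6*(-5 + 2*I*√2)/30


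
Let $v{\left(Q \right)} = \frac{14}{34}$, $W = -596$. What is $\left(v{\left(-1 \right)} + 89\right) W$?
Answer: $- \frac{905920}{17} \approx -53289.0$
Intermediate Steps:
$v{\left(Q \right)} = \frac{7}{17}$ ($v{\left(Q \right)} = 14 \cdot \frac{1}{34} = \frac{7}{17}$)
$\left(v{\left(-1 \right)} + 89\right) W = \left(\frac{7}{17} + 89\right) \left(-596\right) = \frac{1520}{17} \left(-596\right) = - \frac{905920}{17}$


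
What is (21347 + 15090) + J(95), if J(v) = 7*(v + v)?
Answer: 37767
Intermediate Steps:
J(v) = 14*v (J(v) = 7*(2*v) = 14*v)
(21347 + 15090) + J(95) = (21347 + 15090) + 14*95 = 36437 + 1330 = 37767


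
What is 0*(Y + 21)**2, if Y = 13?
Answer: 0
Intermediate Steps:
0*(Y + 21)**2 = 0*(13 + 21)**2 = 0*34**2 = 0*1156 = 0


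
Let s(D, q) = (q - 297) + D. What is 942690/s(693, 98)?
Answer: 471345/247 ≈ 1908.3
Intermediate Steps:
s(D, q) = -297 + D + q (s(D, q) = (-297 + q) + D = -297 + D + q)
942690/s(693, 98) = 942690/(-297 + 693 + 98) = 942690/494 = 942690*(1/494) = 471345/247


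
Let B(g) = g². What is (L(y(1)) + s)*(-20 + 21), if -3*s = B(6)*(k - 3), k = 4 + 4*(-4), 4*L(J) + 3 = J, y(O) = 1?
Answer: 359/2 ≈ 179.50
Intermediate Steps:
L(J) = -¾ + J/4
k = -12 (k = 4 - 16 = -12)
s = 180 (s = -6²*(-12 - 3)/3 = -12*(-15) = -⅓*(-540) = 180)
(L(y(1)) + s)*(-20 + 21) = ((-¾ + (¼)*1) + 180)*(-20 + 21) = ((-¾ + ¼) + 180)*1 = (-½ + 180)*1 = (359/2)*1 = 359/2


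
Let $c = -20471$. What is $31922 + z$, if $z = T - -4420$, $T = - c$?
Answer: $56813$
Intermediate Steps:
$T = 20471$ ($T = \left(-1\right) \left(-20471\right) = 20471$)
$z = 24891$ ($z = 20471 - -4420 = 20471 + 4420 = 24891$)
$31922 + z = 31922 + 24891 = 56813$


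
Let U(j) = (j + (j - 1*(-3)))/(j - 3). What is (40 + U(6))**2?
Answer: 2025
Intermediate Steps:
U(j) = (3 + 2*j)/(-3 + j) (U(j) = (j + (j + 3))/(-3 + j) = (j + (3 + j))/(-3 + j) = (3 + 2*j)/(-3 + j))
(40 + U(6))**2 = (40 + (3 + 2*6)/(-3 + 6))**2 = (40 + (3 + 12)/3)**2 = (40 + (1/3)*15)**2 = (40 + 5)**2 = 45**2 = 2025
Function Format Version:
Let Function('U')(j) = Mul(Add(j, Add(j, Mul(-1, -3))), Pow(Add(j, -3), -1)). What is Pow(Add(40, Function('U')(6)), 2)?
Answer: 2025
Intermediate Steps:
Function('U')(j) = Mul(Pow(Add(-3, j), -1), Add(3, Mul(2, j))) (Function('U')(j) = Mul(Add(j, Add(j, 3)), Pow(Add(-3, j), -1)) = Mul(Add(j, Add(3, j)), Pow(Add(-3, j), -1)) = Mul(Add(3, Mul(2, j)), Pow(Add(-3, j), -1)) = Mul(Pow(Add(-3, j), -1), Add(3, Mul(2, j))))
Pow(Add(40, Function('U')(6)), 2) = Pow(Add(40, Mul(Pow(Add(-3, 6), -1), Add(3, Mul(2, 6)))), 2) = Pow(Add(40, Mul(Pow(3, -1), Add(3, 12))), 2) = Pow(Add(40, Mul(Rational(1, 3), 15)), 2) = Pow(Add(40, 5), 2) = Pow(45, 2) = 2025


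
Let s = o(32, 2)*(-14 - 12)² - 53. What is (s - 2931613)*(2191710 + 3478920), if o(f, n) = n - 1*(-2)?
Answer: -16609059786060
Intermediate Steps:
o(f, n) = 2 + n (o(f, n) = n + 2 = 2 + n)
s = 2651 (s = (2 + 2)*(-14 - 12)² - 53 = 4*(-26)² - 53 = 4*676 - 53 = 2704 - 53 = 2651)
(s - 2931613)*(2191710 + 3478920) = (2651 - 2931613)*(2191710 + 3478920) = -2928962*5670630 = -16609059786060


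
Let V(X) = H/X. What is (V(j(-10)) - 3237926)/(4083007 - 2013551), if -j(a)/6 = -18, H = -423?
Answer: -38855159/24833472 ≈ -1.5646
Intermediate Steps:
j(a) = 108 (j(a) = -6*(-18) = 108)
V(X) = -423/X
(V(j(-10)) - 3237926)/(4083007 - 2013551) = (-423/108 - 3237926)/(4083007 - 2013551) = (-423*1/108 - 3237926)/2069456 = (-47/12 - 3237926)*(1/2069456) = -38855159/12*1/2069456 = -38855159/24833472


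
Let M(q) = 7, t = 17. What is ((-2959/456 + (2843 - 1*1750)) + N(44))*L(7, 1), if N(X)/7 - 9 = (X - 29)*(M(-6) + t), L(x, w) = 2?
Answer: 1673297/228 ≈ 7339.0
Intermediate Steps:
N(X) = -4809 + 168*X (N(X) = 63 + 7*((X - 29)*(7 + 17)) = 63 + 7*((-29 + X)*24) = 63 + 7*(-696 + 24*X) = 63 + (-4872 + 168*X) = -4809 + 168*X)
((-2959/456 + (2843 - 1*1750)) + N(44))*L(7, 1) = ((-2959/456 + (2843 - 1*1750)) + (-4809 + 168*44))*2 = ((-2959*1/456 + (2843 - 1750)) + (-4809 + 7392))*2 = ((-2959/456 + 1093) + 2583)*2 = (495449/456 + 2583)*2 = (1673297/456)*2 = 1673297/228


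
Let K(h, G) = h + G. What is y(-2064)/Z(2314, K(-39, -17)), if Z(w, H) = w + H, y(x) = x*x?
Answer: 2130048/1129 ≈ 1886.7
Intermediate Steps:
y(x) = x²
K(h, G) = G + h
Z(w, H) = H + w
y(-2064)/Z(2314, K(-39, -17)) = (-2064)²/((-17 - 39) + 2314) = 4260096/(-56 + 2314) = 4260096/2258 = 4260096*(1/2258) = 2130048/1129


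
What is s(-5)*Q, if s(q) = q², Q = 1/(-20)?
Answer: -5/4 ≈ -1.2500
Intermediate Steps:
Q = -1/20 ≈ -0.050000
s(-5)*Q = (-5)²*(-1/20) = 25*(-1/20) = -5/4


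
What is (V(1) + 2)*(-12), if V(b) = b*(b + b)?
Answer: -48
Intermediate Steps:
V(b) = 2*b² (V(b) = b*(2*b) = 2*b²)
(V(1) + 2)*(-12) = (2*1² + 2)*(-12) = (2*1 + 2)*(-12) = (2 + 2)*(-12) = 4*(-12) = -48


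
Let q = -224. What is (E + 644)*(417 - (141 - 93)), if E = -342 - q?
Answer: 194094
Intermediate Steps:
E = -118 (E = -342 - 1*(-224) = -342 + 224 = -118)
(E + 644)*(417 - (141 - 93)) = (-118 + 644)*(417 - (141 - 93)) = 526*(417 - 1*48) = 526*(417 - 48) = 526*369 = 194094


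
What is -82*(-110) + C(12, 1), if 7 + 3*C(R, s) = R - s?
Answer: 27064/3 ≈ 9021.3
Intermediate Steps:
C(R, s) = -7/3 - s/3 + R/3 (C(R, s) = -7/3 + (R - s)/3 = -7/3 + (-s/3 + R/3) = -7/3 - s/3 + R/3)
-82*(-110) + C(12, 1) = -82*(-110) + (-7/3 - 1/3*1 + (1/3)*12) = 9020 + (-7/3 - 1/3 + 4) = 9020 + 4/3 = 27064/3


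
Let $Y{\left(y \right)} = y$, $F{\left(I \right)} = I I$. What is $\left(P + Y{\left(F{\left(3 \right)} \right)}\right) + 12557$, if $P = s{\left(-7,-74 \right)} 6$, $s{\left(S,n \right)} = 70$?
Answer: $12986$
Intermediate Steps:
$F{\left(I \right)} = I^{2}$
$P = 420$ ($P = 70 \cdot 6 = 420$)
$\left(P + Y{\left(F{\left(3 \right)} \right)}\right) + 12557 = \left(420 + 3^{2}\right) + 12557 = \left(420 + 9\right) + 12557 = 429 + 12557 = 12986$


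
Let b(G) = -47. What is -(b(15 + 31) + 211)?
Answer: -164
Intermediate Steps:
-(b(15 + 31) + 211) = -(-47 + 211) = -1*164 = -164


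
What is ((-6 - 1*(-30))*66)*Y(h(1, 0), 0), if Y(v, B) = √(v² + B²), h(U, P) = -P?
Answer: 0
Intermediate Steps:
Y(v, B) = √(B² + v²)
((-6 - 1*(-30))*66)*Y(h(1, 0), 0) = ((-6 - 1*(-30))*66)*√(0² + (-1*0)²) = ((-6 + 30)*66)*√(0 + 0²) = (24*66)*√(0 + 0) = 1584*√0 = 1584*0 = 0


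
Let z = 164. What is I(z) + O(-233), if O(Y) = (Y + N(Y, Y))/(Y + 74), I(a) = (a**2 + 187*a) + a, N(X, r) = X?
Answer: 9179218/159 ≈ 57731.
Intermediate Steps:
I(a) = a**2 + 188*a
O(Y) = 2*Y/(74 + Y) (O(Y) = (Y + Y)/(Y + 74) = (2*Y)/(74 + Y) = 2*Y/(74 + Y))
I(z) + O(-233) = 164*(188 + 164) + 2*(-233)/(74 - 233) = 164*352 + 2*(-233)/(-159) = 57728 + 2*(-233)*(-1/159) = 57728 + 466/159 = 9179218/159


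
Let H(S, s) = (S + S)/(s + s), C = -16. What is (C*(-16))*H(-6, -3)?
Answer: 512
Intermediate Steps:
H(S, s) = S/s (H(S, s) = (2*S)/((2*s)) = (2*S)*(1/(2*s)) = S/s)
(C*(-16))*H(-6, -3) = (-16*(-16))*(-6/(-3)) = 256*(-6*(-1/3)) = 256*2 = 512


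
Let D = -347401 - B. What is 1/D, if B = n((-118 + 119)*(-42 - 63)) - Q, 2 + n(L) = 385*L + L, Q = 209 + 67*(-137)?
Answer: -1/315839 ≈ -3.1662e-6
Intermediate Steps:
Q = -8970 (Q = 209 - 9179 = -8970)
n(L) = -2 + 386*L (n(L) = -2 + (385*L + L) = -2 + 386*L)
B = -31562 (B = (-2 + 386*((-118 + 119)*(-42 - 63))) - 1*(-8970) = (-2 + 386*(1*(-105))) + 8970 = (-2 + 386*(-105)) + 8970 = (-2 - 40530) + 8970 = -40532 + 8970 = -31562)
D = -315839 (D = -347401 - 1*(-31562) = -347401 + 31562 = -315839)
1/D = 1/(-315839) = -1/315839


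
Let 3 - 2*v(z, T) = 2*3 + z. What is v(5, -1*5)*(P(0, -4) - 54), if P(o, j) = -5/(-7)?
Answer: 1492/7 ≈ 213.14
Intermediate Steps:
P(o, j) = 5/7 (P(o, j) = -5*(-⅐) = 5/7)
v(z, T) = -3/2 - z/2 (v(z, T) = 3/2 - (2*3 + z)/2 = 3/2 - (6 + z)/2 = 3/2 + (-3 - z/2) = -3/2 - z/2)
v(5, -1*5)*(P(0, -4) - 54) = (-3/2 - ½*5)*(5/7 - 54) = (-3/2 - 5/2)*(-373/7) = -4*(-373/7) = 1492/7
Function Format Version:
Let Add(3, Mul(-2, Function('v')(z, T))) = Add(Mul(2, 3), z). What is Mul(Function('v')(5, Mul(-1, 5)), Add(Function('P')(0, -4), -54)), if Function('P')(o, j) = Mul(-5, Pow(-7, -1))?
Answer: Rational(1492, 7) ≈ 213.14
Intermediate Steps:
Function('P')(o, j) = Rational(5, 7) (Function('P')(o, j) = Mul(-5, Rational(-1, 7)) = Rational(5, 7))
Function('v')(z, T) = Add(Rational(-3, 2), Mul(Rational(-1, 2), z)) (Function('v')(z, T) = Add(Rational(3, 2), Mul(Rational(-1, 2), Add(Mul(2, 3), z))) = Add(Rational(3, 2), Mul(Rational(-1, 2), Add(6, z))) = Add(Rational(3, 2), Add(-3, Mul(Rational(-1, 2), z))) = Add(Rational(-3, 2), Mul(Rational(-1, 2), z)))
Mul(Function('v')(5, Mul(-1, 5)), Add(Function('P')(0, -4), -54)) = Mul(Add(Rational(-3, 2), Mul(Rational(-1, 2), 5)), Add(Rational(5, 7), -54)) = Mul(Add(Rational(-3, 2), Rational(-5, 2)), Rational(-373, 7)) = Mul(-4, Rational(-373, 7)) = Rational(1492, 7)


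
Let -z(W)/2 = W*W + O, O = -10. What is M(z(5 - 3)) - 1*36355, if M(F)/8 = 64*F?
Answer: -30211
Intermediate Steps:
z(W) = 20 - 2*W² (z(W) = -2*(W*W - 10) = -2*(W² - 10) = -2*(-10 + W²) = 20 - 2*W²)
M(F) = 512*F (M(F) = 8*(64*F) = 512*F)
M(z(5 - 3)) - 1*36355 = 512*(20 - 2*(5 - 3)²) - 1*36355 = 512*(20 - 2*2²) - 36355 = 512*(20 - 2*4) - 36355 = 512*(20 - 8) - 36355 = 512*12 - 36355 = 6144 - 36355 = -30211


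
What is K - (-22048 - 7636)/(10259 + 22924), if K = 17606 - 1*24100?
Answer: -215460718/33183 ≈ -6493.1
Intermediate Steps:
K = -6494 (K = 17606 - 24100 = -6494)
K - (-22048 - 7636)/(10259 + 22924) = -6494 - (-22048 - 7636)/(10259 + 22924) = -6494 - (-29684)/33183 = -6494 - 1*(-29684/33183) = -6494 + 29684/33183 = -215460718/33183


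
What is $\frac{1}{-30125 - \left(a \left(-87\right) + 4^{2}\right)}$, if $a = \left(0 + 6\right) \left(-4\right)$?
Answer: $- \frac{1}{32229} \approx -3.1028 \cdot 10^{-5}$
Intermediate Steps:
$a = -24$ ($a = 6 \left(-4\right) = -24$)
$\frac{1}{-30125 - \left(a \left(-87\right) + 4^{2}\right)} = \frac{1}{-30125 - \left(\left(-24\right) \left(-87\right) + 4^{2}\right)} = \frac{1}{-30125 - \left(2088 + 16\right)} = \frac{1}{-30125 - 2104} = \frac{1}{-32229} = - \frac{1}{32229}$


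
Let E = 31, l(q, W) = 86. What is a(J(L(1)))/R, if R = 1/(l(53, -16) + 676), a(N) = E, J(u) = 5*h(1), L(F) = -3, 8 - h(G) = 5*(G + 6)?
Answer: 23622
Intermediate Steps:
h(G) = -22 - 5*G (h(G) = 8 - 5*(G + 6) = 8 - 5*(6 + G) = 8 - (30 + 5*G) = 8 + (-30 - 5*G) = -22 - 5*G)
J(u) = -135 (J(u) = 5*(-22 - 5*1) = 5*(-22 - 5) = 5*(-27) = -135)
a(N) = 31
R = 1/762 (R = 1/(86 + 676) = 1/762 ≈ 0.0013123)
a(J(L(1)))/R = 31/(1/762) = 31*762 = 23622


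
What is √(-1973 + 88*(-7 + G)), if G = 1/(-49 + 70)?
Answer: I*√1139901/21 ≈ 50.841*I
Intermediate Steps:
G = 1/21 ≈ 0.047619
√(-1973 + 88*(-7 + G)) = √(-1973 + 88*(-7 + 1/21)) = √(-1973 + 88*(-146/21)) = √(-1973 - 12848/21) = √(-54281/21) = I*√1139901/21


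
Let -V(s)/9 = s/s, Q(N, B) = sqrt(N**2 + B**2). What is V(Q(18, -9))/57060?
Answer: -1/6340 ≈ -0.00015773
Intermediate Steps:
Q(N, B) = sqrt(B**2 + N**2)
V(s) = -9 (V(s) = -9*s/s = -9*1 = -9)
V(Q(18, -9))/57060 = -9/57060 = -9*1/57060 = -1/6340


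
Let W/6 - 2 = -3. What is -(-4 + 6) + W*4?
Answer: -26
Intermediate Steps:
W = -6 (W = 12 + 6*(-3) = 12 - 18 = -6)
-(-4 + 6) + W*4 = -(-4 + 6) - 6*4 = -1*2 - 24 = -2 - 24 = -26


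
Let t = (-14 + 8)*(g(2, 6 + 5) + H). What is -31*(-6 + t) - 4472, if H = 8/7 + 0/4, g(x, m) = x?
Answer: -25910/7 ≈ -3701.4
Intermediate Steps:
H = 8/7 (H = 8*(⅐) + 0*(¼) = 8/7 + 0 = 8/7 ≈ 1.1429)
t = -132/7 (t = (-14 + 8)*(2 + 8/7) = -6*22/7 = -132/7 ≈ -18.857)
-31*(-6 + t) - 4472 = -31*(-6 - 132/7) - 4472 = -31*(-174/7) - 4472 = 5394/7 - 4472 = -25910/7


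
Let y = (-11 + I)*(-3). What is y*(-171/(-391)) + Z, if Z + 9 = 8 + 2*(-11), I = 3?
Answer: -4889/391 ≈ -12.504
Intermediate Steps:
y = 24 (y = (-11 + 3)*(-3) = -8*(-3) = 24)
Z = -23 (Z = -9 + (8 + 2*(-11)) = -9 + (8 - 22) = -9 - 14 = -23)
y*(-171/(-391)) + Z = 24*(-171/(-391)) - 23 = 24*(-171*(-1/391)) - 23 = 24*(171/391) - 23 = 4104/391 - 23 = -4889/391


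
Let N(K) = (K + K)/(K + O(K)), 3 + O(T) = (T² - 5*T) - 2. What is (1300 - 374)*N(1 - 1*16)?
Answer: -1389/14 ≈ -99.214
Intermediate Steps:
O(T) = -5 + T² - 5*T (O(T) = -3 + ((T² - 5*T) - 2) = -3 + (-2 + T² - 5*T) = -5 + T² - 5*T)
N(K) = 2*K/(-5 + K² - 4*K) (N(K) = (K + K)/(K + (-5 + K² - 5*K)) = (2*K)/(-5 + K² - 4*K) = 2*K/(-5 + K² - 4*K))
(1300 - 374)*N(1 - 1*16) = (1300 - 374)*(2*(1 - 1*16)/(-5 + (1 - 1*16)² - 4*(1 - 1*16))) = 926*(2*(1 - 16)/(-5 + (1 - 16)² - 4*(1 - 16))) = 926*(2*(-15)/(-5 + (-15)² - 4*(-15))) = 926*(2*(-15)/(-5 + 225 + 60)) = 926*(2*(-15)/280) = 926*(2*(-15)*(1/280)) = 926*(-3/28) = -1389/14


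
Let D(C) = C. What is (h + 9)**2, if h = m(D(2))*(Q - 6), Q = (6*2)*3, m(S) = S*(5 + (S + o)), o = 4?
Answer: 447561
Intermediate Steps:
m(S) = S*(9 + S) (m(S) = S*(5 + (S + 4)) = S*(5 + (4 + S)) = S*(9 + S))
Q = 36 (Q = 12*3 = 36)
h = 660 (h = (2*(9 + 2))*(36 - 6) = (2*11)*30 = 22*30 = 660)
(h + 9)**2 = (660 + 9)**2 = 669**2 = 447561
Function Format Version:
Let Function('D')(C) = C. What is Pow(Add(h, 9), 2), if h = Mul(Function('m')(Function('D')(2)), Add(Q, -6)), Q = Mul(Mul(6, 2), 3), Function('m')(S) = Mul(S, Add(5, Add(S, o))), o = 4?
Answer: 447561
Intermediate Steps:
Function('m')(S) = Mul(S, Add(9, S)) (Function('m')(S) = Mul(S, Add(5, Add(S, 4))) = Mul(S, Add(5, Add(4, S))) = Mul(S, Add(9, S)))
Q = 36 (Q = Mul(12, 3) = 36)
h = 660 (h = Mul(Mul(2, Add(9, 2)), Add(36, -6)) = Mul(Mul(2, 11), 30) = Mul(22, 30) = 660)
Pow(Add(h, 9), 2) = Pow(Add(660, 9), 2) = Pow(669, 2) = 447561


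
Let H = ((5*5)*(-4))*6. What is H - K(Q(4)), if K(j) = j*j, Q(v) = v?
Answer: -616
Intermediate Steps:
K(j) = j²
H = -600 (H = (25*(-4))*6 = -100*6 = -600)
H - K(Q(4)) = -600 - 1*4² = -600 - 1*16 = -600 - 16 = -616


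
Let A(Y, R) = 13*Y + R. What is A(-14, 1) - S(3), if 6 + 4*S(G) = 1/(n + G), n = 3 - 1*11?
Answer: -3589/20 ≈ -179.45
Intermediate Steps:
n = -8 (n = 3 - 11 = -8)
A(Y, R) = R + 13*Y
S(G) = -3/2 + 1/(4*(-8 + G))
A(-14, 1) - S(3) = (1 + 13*(-14)) - (49 - 6*3)/(4*(-8 + 3)) = (1 - 182) - (49 - 18)/(4*(-5)) = -181 - (-1)*31/(4*5) = -181 - 1*(-31/20) = -181 + 31/20 = -3589/20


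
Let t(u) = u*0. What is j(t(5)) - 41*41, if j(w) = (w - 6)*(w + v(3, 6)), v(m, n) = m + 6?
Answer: -1735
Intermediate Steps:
t(u) = 0
v(m, n) = 6 + m
j(w) = (-6 + w)*(9 + w) (j(w) = (w - 6)*(w + (6 + 3)) = (-6 + w)*(w + 9) = (-6 + w)*(9 + w))
j(t(5)) - 41*41 = (-54 + 0**2 + 3*0) - 41*41 = (-54 + 0 + 0) - 1681 = -54 - 1681 = -1735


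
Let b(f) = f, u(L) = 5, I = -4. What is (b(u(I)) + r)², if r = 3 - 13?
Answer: 25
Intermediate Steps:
r = -10
(b(u(I)) + r)² = (5 - 10)² = (-5)² = 25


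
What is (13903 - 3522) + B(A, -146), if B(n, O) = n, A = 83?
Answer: 10464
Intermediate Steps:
(13903 - 3522) + B(A, -146) = (13903 - 3522) + 83 = 10381 + 83 = 10464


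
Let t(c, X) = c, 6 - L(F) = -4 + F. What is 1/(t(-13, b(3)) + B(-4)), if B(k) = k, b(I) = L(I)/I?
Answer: -1/17 ≈ -0.058824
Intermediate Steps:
L(F) = 10 - F (L(F) = 6 - (-4 + F) = 6 + (4 - F) = 10 - F)
b(I) = (10 - I)/I
1/(t(-13, b(3)) + B(-4)) = 1/(-13 - 4) = 1/(-17) = -1/17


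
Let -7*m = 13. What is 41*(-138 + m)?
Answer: -40139/7 ≈ -5734.1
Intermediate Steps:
m = -13/7 (m = -⅐*13 = -13/7 ≈ -1.8571)
41*(-138 + m) = 41*(-138 - 13/7) = 41*(-979/7) = -40139/7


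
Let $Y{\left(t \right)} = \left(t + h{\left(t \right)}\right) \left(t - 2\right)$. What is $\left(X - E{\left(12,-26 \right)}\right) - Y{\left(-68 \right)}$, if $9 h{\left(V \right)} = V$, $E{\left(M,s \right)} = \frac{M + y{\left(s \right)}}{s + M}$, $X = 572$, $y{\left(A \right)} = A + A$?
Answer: $- \frac{297344}{63} \approx -4719.7$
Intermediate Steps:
$y{\left(A \right)} = 2 A$
$E{\left(M,s \right)} = \frac{M + 2 s}{M + s}$ ($E{\left(M,s \right)} = \frac{M + 2 s}{s + M} = \frac{M + 2 s}{M + s}$)
$h{\left(V \right)} = \frac{V}{9}$
$Y{\left(t \right)} = \frac{10 t \left(-2 + t\right)}{9}$ ($Y{\left(t \right)} = \left(t + \frac{t}{9}\right) \left(t - 2\right) = \frac{10 t}{9} \left(-2 + t\right) = \frac{10 t \left(-2 + t\right)}{9}$)
$\left(X - E{\left(12,-26 \right)}\right) - Y{\left(-68 \right)} = \left(572 - \frac{12 + 2 \left(-26\right)}{12 - 26}\right) - \frac{10}{9} \left(-68\right) \left(-2 - 68\right) = \left(572 - \frac{12 - 52}{-14}\right) - \frac{10}{9} \left(-68\right) \left(-70\right) = \left(572 - \left(- \frac{1}{14}\right) \left(-40\right)\right) - \frac{47600}{9} = \left(572 - \frac{20}{7}\right) - \frac{47600}{9} = \frac{3984}{7} - \frac{47600}{9} = - \frac{297344}{63}$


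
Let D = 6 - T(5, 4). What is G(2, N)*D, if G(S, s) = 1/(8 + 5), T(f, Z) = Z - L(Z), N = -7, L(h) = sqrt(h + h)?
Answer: 2/13 + 2*sqrt(2)/13 ≈ 0.37142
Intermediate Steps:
L(h) = sqrt(2)*sqrt(h) (L(h) = sqrt(2*h) = sqrt(2)*sqrt(h))
T(f, Z) = Z - sqrt(2)*sqrt(Z)
G(S, s) = 1/13
D = 2 + 2*sqrt(2) (D = 6 - (4 - sqrt(2)*sqrt(4)) = 6 - (4 - 1*sqrt(2)*2) = 6 - (4 - 2*sqrt(2)) = 6 + (-4 + 2*sqrt(2)) = 2 + 2*sqrt(2) ≈ 4.8284)
G(2, N)*D = (2 + 2*sqrt(2))/13 = 2/13 + 2*sqrt(2)/13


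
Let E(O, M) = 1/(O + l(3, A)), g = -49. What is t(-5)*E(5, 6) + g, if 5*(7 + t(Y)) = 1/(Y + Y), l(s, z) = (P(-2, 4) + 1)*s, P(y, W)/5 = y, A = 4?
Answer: -53549/1100 ≈ -48.681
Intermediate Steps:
P(y, W) = 5*y
l(s, z) = -9*s (l(s, z) = (5*(-2) + 1)*s = (-10 + 1)*s = -9*s)
t(Y) = -7 + 1/(10*Y) (t(Y) = -7 + 1/(5*(Y + Y)) = -7 + 1/(5*((2*Y))) = -7 + (1/(2*Y))/5 = -7 + 1/(10*Y))
E(O, M) = 1/(-27 + O) (E(O, M) = 1/(O - 9*3) = 1/(O - 27) = 1/(-27 + O))
t(-5)*E(5, 6) + g = (-7 + (⅒)/(-5))/(-27 + 5) - 49 = (-7 + (⅒)*(-⅕))/(-22) - 49 = (-7 - 1/50)*(-1/22) - 49 = -351/50*(-1/22) - 49 = 351/1100 - 49 = -53549/1100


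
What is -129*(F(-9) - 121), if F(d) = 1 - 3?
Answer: 15867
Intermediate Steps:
F(d) = -2
-129*(F(-9) - 121) = -129*(-2 - 121) = -129*(-123) = 15867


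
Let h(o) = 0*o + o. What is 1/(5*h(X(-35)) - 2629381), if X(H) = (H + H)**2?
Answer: -1/2604881 ≈ -3.8389e-7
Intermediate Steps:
X(H) = 4*H**2 (X(H) = (2*H)**2 = 4*H**2)
h(o) = o (h(o) = 0 + o = o)
1/(5*h(X(-35)) - 2629381) = 1/(5*(4*(-35)**2) - 2629381) = 1/(5*(4*1225) - 2629381) = 1/(5*4900 - 2629381) = 1/(24500 - 2629381) = 1/(-2604881) = -1/2604881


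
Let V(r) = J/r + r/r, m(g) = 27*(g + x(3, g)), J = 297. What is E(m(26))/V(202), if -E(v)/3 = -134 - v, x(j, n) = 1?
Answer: 522978/499 ≈ 1048.1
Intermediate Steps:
m(g) = 27 + 27*g (m(g) = 27*(g + 1) = 27*(1 + g) = 27 + 27*g)
V(r) = 1 + 297/r (V(r) = 297/r + r/r = 297/r + 1 = 1 + 297/r)
E(v) = 402 + 3*v (E(v) = -3*(-134 - v) = 402 + 3*v)
E(m(26))/V(202) = (402 + 3*(27 + 27*26))/(((297 + 202)/202)) = (402 + 3*(27 + 702))/(((1/202)*499)) = (402 + 3*729)/(499/202) = (402 + 2187)*(202/499) = 2589*(202/499) = 522978/499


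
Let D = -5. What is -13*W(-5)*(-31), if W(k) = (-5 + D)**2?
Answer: 40300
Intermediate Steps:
W(k) = 100 (W(k) = (-5 - 5)**2 = (-10)**2 = 100)
-13*W(-5)*(-31) = -13*100*(-31) = -1300*(-31) = 40300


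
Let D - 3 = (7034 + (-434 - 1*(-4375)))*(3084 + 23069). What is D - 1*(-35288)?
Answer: 287064466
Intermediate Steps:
D = 287029178 (D = 3 + (7034 + (-434 - 1*(-4375)))*(3084 + 23069) = 3 + (7034 + (-434 + 4375))*26153 = 3 + (7034 + 3941)*26153 = 3 + 10975*26153 = 3 + 287029175 = 287029178)
D - 1*(-35288) = 287029178 - 1*(-35288) = 287029178 + 35288 = 287064466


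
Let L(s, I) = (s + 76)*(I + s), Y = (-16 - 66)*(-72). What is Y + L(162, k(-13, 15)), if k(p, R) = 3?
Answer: 45174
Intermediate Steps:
Y = 5904 (Y = -82*(-72) = 5904)
L(s, I) = (76 + s)*(I + s)
Y + L(162, k(-13, 15)) = 5904 + (162² + 76*3 + 76*162 + 3*162) = 5904 + (26244 + 228 + 12312 + 486) = 5904 + 39270 = 45174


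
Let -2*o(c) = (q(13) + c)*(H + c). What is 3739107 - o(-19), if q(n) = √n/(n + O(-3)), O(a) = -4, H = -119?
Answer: 3740418 - 23*√13/3 ≈ 3.7404e+6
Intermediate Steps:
q(n) = √n/(-4 + n) (q(n) = √n/(n - 4) = √n/(-4 + n))
o(c) = -(-119 + c)*(c + √13/9)/2 (o(c) = -(√13/(-4 + 13) + c)*(-119 + c)/2 = -(√13/9 + c)*(-119 + c)/2 = -(c + √13/9)*(-119 + c)/2 = -(-119 + c)*(c + √13/9)/2)
3739107 - o(-19) = 3739107 - (-½*(-19)² + (119/2)*(-19) + 119*√13/18 - 1/18*(-19)*√13) = 3739107 - (-½*361 - 2261/2 + 119*√13/18 + 19*√13/18) = 3739107 - (-361/2 - 2261/2 + 119*√13/18 + 19*√13/18) = 3739107 - (-1311 + 23*√13/3) = 3739107 + (1311 - 23*√13/3) = 3740418 - 23*√13/3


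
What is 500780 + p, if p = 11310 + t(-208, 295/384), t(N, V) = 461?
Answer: 512551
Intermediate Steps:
p = 11771 (p = 11310 + 461 = 11771)
500780 + p = 500780 + 11771 = 512551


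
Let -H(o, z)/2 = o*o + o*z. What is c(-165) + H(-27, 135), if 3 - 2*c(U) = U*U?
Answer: -7779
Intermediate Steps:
c(U) = 3/2 - U²/2 (c(U) = 3/2 - U*U/2 = 3/2 - U²/2)
H(o, z) = -2*o² - 2*o*z (H(o, z) = -2*(o*o + o*z) = -2*(o² + o*z) = -2*o² - 2*o*z)
c(-165) + H(-27, 135) = (3/2 - ½*(-165)²) - 2*(-27)*(-27 + 135) = (3/2 - ½*27225) - 2*(-27)*108 = (3/2 - 27225/2) + 5832 = -13611 + 5832 = -7779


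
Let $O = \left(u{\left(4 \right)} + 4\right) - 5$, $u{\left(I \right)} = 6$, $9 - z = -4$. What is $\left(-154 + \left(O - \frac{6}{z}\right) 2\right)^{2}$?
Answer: $\frac{3549456}{169} \approx 21003.0$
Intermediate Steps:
$z = 13$ ($z = 9 - -4 = 9 + 4 = 13$)
$O = 5$ ($O = \left(6 + 4\right) - 5 = 10 - 5 = 5$)
$\left(-154 + \left(O - \frac{6}{z}\right) 2\right)^{2} = \left(-154 + \left(5 - \frac{6}{13}\right) 2\right)^{2} = \left(-154 + \frac{59}{13} \cdot 2\right)^{2} = \left(-154 + \frac{118}{13}\right)^{2} = \left(- \frac{1884}{13}\right)^{2} = \frac{3549456}{169}$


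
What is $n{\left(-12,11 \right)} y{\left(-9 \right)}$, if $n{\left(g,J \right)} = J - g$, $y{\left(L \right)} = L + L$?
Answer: $-414$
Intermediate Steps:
$y{\left(L \right)} = 2 L$
$n{\left(-12,11 \right)} y{\left(-9 \right)} = \left(11 - -12\right) 2 \left(-9\right) = \left(11 + 12\right) \left(-18\right) = 23 \left(-18\right) = -414$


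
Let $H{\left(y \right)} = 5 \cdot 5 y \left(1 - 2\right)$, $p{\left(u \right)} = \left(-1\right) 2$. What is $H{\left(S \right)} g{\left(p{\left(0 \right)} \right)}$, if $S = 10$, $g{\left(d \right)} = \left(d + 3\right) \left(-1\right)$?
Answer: $250$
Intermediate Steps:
$p{\left(u \right)} = -2$
$g{\left(d \right)} = -3 - d$ ($g{\left(d \right)} = \left(3 + d\right) \left(-1\right) = -3 - d$)
$H{\left(y \right)} = - 25 y$ ($H{\left(y \right)} = 25 y \left(1 - 2\right) = 25 y \left(-1\right) = - 25 y$)
$H{\left(S \right)} g{\left(p{\left(0 \right)} \right)} = \left(-25\right) 10 \left(-3 - -2\right) = - 250 \left(-3 + 2\right) = \left(-250\right) \left(-1\right) = 250$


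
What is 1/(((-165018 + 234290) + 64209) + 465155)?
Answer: 1/598636 ≈ 1.6705e-6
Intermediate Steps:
1/(((-165018 + 234290) + 64209) + 465155) = 1/((69272 + 64209) + 465155) = 1/(133481 + 465155) = 1/598636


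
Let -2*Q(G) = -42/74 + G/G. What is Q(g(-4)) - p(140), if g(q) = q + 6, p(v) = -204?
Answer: 7540/37 ≈ 203.78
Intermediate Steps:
g(q) = 6 + q
Q(G) = -8/37 (Q(G) = -(-42/74 + G/G)/2 = -(-42*1/74 + 1)/2 = -(-21/37 + 1)/2 = -1/2*16/37 = -8/37)
Q(g(-4)) - p(140) = -8/37 - 1*(-204) = -8/37 + 204 = 7540/37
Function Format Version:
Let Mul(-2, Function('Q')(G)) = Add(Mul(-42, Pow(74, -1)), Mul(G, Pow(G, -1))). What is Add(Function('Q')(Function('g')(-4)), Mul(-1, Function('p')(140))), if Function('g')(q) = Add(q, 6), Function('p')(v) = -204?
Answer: Rational(7540, 37) ≈ 203.78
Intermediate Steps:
Function('g')(q) = Add(6, q)
Function('Q')(G) = Rational(-8, 37) (Function('Q')(G) = Mul(Rational(-1, 2), Add(Mul(-42, Pow(74, -1)), Mul(G, Pow(G, -1)))) = Mul(Rational(-1, 2), Add(Mul(-42, Rational(1, 74)), 1)) = Mul(Rational(-1, 2), Add(Rational(-21, 37), 1)) = Mul(Rational(-1, 2), Rational(16, 37)) = Rational(-8, 37))
Add(Function('Q')(Function('g')(-4)), Mul(-1, Function('p')(140))) = Add(Rational(-8, 37), Mul(-1, -204)) = Add(Rational(-8, 37), 204) = Rational(7540, 37)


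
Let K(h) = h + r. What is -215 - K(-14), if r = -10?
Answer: -191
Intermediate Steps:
K(h) = -10 + h (K(h) = h - 10 = -10 + h)
-215 - K(-14) = -215 - (-10 - 14) = -215 - 1*(-24) = -215 + 24 = -191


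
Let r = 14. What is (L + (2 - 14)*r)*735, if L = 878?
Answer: 521850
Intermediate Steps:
(L + (2 - 14)*r)*735 = (878 + (2 - 14)*14)*735 = (878 - 12*14)*735 = (878 - 168)*735 = 710*735 = 521850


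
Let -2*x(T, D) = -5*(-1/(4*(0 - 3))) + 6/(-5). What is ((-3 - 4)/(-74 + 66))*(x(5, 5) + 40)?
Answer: 34279/960 ≈ 35.707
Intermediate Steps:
x(T, D) = 97/120 (x(T, D) = -(-5*(-1/(4*(0 - 3))) + 6/(-5))/2 = -(-5/((-4*(-3))) + 6*(-⅕))/2 = -(-5/12 - 6/5)/2 = -½*(-97/60) = 97/120)
((-3 - 4)/(-74 + 66))*(x(5, 5) + 40) = ((-3 - 4)/(-74 + 66))*(97/120 + 40) = -7/(-8)*(4897/120) = -7*(-⅛)*(4897/120) = (7/8)*(4897/120) = 34279/960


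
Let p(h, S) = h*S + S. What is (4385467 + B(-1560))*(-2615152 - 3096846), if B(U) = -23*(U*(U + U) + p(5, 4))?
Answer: 614386417598630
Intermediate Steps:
p(h, S) = S + S*h (p(h, S) = S*h + S = S + S*h)
B(U) = -552 - 46*U**2 (B(U) = -23*(U*(U + U) + 4*(1 + 5)) = -23*(U*(2*U) + 4*6) = -23*(2*U**2 + 24) = -23*(24 + 2*U**2) = -552 - 46*U**2)
(4385467 + B(-1560))*(-2615152 - 3096846) = (4385467 + (-552 - 46*(-1560)**2))*(-2615152 - 3096846) = (4385467 + (-552 - 46*2433600))*(-5711998) = (4385467 + (-552 - 111945600))*(-5711998) = (4385467 - 111946152)*(-5711998) = -107560685*(-5711998) = 614386417598630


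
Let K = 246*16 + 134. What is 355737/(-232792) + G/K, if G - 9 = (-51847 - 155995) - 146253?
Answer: -41938118851/473731720 ≈ -88.527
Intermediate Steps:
K = 4070 (K = 3936 + 134 = 4070)
G = -354086 (G = 9 + ((-51847 - 155995) - 146253) = 9 + (-207842 - 146253) = 9 - 354095 = -354086)
355737/(-232792) + G/K = 355737/(-232792) - 354086/4070 = 355737*(-1/232792) - 354086*1/4070 = -355737/232792 - 177043/2035 = -41938118851/473731720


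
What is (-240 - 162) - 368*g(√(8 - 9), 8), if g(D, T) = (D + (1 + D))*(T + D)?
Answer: -2610 - 6256*I ≈ -2610.0 - 6256.0*I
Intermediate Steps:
g(D, T) = (1 + 2*D)*(D + T)
(-240 - 162) - 368*g(√(8 - 9), 8) = (-240 - 162) - 368*(√(8 - 9) + 8 + 2*(√(8 - 9))² + 2*√(8 - 9)*8) = -402 - 368*(√(-1) + 8 + 2*(√(-1))² + 2*√(-1)*8) = -402 - 368*(I + 8 + 2*I² + 2*I*8) = -402 - 368*(I + 8 + 2*(-1) + 16*I) = -402 - 368*(I + 8 - 2 + 16*I) = -402 - 368*(6 + 17*I) = -402 + (-2208 - 6256*I) = -2610 - 6256*I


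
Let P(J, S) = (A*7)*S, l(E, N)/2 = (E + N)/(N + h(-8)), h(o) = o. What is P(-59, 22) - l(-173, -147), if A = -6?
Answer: -28772/31 ≈ -928.13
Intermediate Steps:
l(E, N) = 2*(E + N)/(-8 + N) (l(E, N) = 2*((E + N)/(N - 8)) = 2*((E + N)/(-8 + N)) = 2*(E + N)/(-8 + N))
P(J, S) = -42*S (P(J, S) = (-6*7)*S = -42*S)
P(-59, 22) - l(-173, -147) = -42*22 - 2*(-173 - 147)/(-8 - 147) = -924 - 2*(-320)/(-155) = -924 - 2*(-1)*(-320)/155 = -924 - 1*128/31 = -924 - 128/31 = -28772/31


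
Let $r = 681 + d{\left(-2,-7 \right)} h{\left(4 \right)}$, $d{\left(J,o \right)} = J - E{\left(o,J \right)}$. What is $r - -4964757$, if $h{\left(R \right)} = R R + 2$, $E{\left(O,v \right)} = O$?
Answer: $4965528$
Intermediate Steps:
$d{\left(J,o \right)} = J - o$
$h{\left(R \right)} = 2 + R^{2}$ ($h{\left(R \right)} = R^{2} + 2 = 2 + R^{2}$)
$r = 771$ ($r = 681 + \left(-2 - -7\right) \left(2 + 4^{2}\right) = 681 + \left(-2 + 7\right) \left(2 + 16\right) = 681 + 5 \cdot 18 = 681 + 90 = 771$)
$r - -4964757 = 771 - -4964757 = 771 + 4964757 = 4965528$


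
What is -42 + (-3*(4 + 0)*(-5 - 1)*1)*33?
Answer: 2334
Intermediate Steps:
-42 + (-3*(4 + 0)*(-5 - 1)*1)*33 = -42 + (-12*(-6)*1)*33 = -42 + (-3*(-24)*1)*33 = -42 + (72*1)*33 = -42 + 72*33 = -42 + 2376 = 2334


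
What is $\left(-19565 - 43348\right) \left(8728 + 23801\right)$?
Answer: $-2046496977$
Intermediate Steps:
$\left(-19565 - 43348\right) \left(8728 + 23801\right) = \left(-62913\right) 32529 = -2046496977$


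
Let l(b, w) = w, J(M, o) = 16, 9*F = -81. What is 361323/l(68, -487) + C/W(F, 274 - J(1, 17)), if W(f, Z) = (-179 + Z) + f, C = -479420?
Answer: -25877015/3409 ≈ -7590.8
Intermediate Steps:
F = -9 (F = (1/9)*(-81) = -9)
W(f, Z) = -179 + Z + f
361323/l(68, -487) + C/W(F, 274 - J(1, 17)) = 361323/(-487) - 479420/(-179 + (274 - 1*16) - 9) = 361323*(-1/487) - 479420/(-179 + (274 - 16) - 9) = -361323/487 - 479420/(-179 + 258 - 9) = -361323/487 - 479420/70 = -361323/487 - 479420*1/70 = -361323/487 - 47942/7 = -25877015/3409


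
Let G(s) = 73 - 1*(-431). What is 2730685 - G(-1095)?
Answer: 2730181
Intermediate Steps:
G(s) = 504 (G(s) = 73 + 431 = 504)
2730685 - G(-1095) = 2730685 - 1*504 = 2730685 - 504 = 2730181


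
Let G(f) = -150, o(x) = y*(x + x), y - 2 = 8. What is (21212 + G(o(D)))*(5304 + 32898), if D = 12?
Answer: 804610524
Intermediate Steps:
y = 10 (y = 2 + 8 = 10)
o(x) = 20*x (o(x) = 10*(x + x) = 10*(2*x) = 20*x)
(21212 + G(o(D)))*(5304 + 32898) = (21212 - 150)*(5304 + 32898) = 21062*38202 = 804610524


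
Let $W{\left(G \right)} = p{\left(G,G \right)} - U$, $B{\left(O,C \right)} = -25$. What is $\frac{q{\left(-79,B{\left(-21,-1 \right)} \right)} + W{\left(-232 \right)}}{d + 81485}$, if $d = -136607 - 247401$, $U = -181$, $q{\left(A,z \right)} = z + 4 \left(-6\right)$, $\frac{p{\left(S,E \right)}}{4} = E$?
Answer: $\frac{796}{302523} \approx 0.0026312$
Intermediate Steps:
$p{\left(S,E \right)} = 4 E$
$q{\left(A,z \right)} = -24 + z$ ($q{\left(A,z \right)} = z - 24 = -24 + z$)
$d = -384008$ ($d = -136607 - 247401 = -384008$)
$W{\left(G \right)} = 181 + 4 G$ ($W{\left(G \right)} = 4 G - -181 = 4 G + 181 = 181 + 4 G$)
$\frac{q{\left(-79,B{\left(-21,-1 \right)} \right)} + W{\left(-232 \right)}}{d + 81485} = \frac{\left(-24 - 25\right) + \left(181 + 4 \left(-232\right)\right)}{-384008 + 81485} = \frac{-49 + \left(181 - 928\right)}{-302523} = \left(-49 - 747\right) \left(- \frac{1}{302523}\right) = \left(-796\right) \left(- \frac{1}{302523}\right) = \frac{796}{302523}$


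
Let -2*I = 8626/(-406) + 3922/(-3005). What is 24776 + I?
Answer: 30241220011/1220030 ≈ 24787.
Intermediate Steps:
I = 13756731/1220030 (I = -(8626/(-406) + 3922/(-3005))/2 = -(8626*(-1/406) + 3922*(-1/3005))/2 = -(-4313/203 - 3922/3005)/2 = -½*(-13756731/610015) = 13756731/1220030 ≈ 11.276)
24776 + I = 24776 + 13756731/1220030 = 30241220011/1220030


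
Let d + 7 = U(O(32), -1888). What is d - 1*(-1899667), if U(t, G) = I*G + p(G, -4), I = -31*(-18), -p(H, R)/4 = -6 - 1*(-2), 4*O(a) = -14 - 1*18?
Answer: 846172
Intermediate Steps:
O(a) = -8 (O(a) = (-14 - 1*18)/4 = (-14 - 18)/4 = (1/4)*(-32) = -8)
p(H, R) = 16 (p(H, R) = -4*(-6 - 1*(-2)) = -4*(-6 + 2) = -4*(-4) = 16)
I = 558
U(t, G) = 16 + 558*G (U(t, G) = 558*G + 16 = 16 + 558*G)
d = -1053495 (d = -7 + (16 + 558*(-1888)) = -7 + (16 - 1053504) = -7 - 1053488 = -1053495)
d - 1*(-1899667) = -1053495 - 1*(-1899667) = -1053495 + 1899667 = 846172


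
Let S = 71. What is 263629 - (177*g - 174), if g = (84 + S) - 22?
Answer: 240262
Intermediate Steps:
g = 133 (g = (84 + 71) - 22 = 155 - 22 = 133)
263629 - (177*g - 174) = 263629 - (177*133 - 174) = 263629 - (23541 - 174) = 263629 - 1*23367 = 263629 - 23367 = 240262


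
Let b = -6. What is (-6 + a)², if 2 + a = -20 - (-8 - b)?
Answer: 676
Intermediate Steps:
a = -20 (a = -2 + (-20 - (-8 - 1*(-6))) = -2 + (-20 - (-8 + 6)) = -2 + (-20 - 1*(-2)) = -2 + (-20 + 2) = -2 - 18 = -20)
(-6 + a)² = (-6 - 20)² = (-26)² = 676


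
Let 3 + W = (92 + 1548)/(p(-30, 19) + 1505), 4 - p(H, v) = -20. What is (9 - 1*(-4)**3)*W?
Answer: -215131/1529 ≈ -140.70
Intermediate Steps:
p(H, v) = 24 (p(H, v) = 4 - 1*(-20) = 4 + 20 = 24)
W = -2947/1529 (W = -3 + (92 + 1548)/(24 + 1505) = -3 + 1640/1529 = -2947/1529 ≈ -1.9274)
(9 - 1*(-4)**3)*W = (9 - 1*(-4)**3)*(-2947/1529) = (9 - 1*(-64))*(-2947/1529) = (9 + 64)*(-2947/1529) = 73*(-2947/1529) = -215131/1529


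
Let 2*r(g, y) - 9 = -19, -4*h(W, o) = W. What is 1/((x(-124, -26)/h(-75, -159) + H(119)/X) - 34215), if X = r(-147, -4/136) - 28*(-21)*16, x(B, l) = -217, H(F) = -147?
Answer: -705225/24137446204 ≈ -2.9217e-5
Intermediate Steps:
h(W, o) = -W/4
r(g, y) = -5 (r(g, y) = 9/2 + (½)*(-19) = 9/2 - 19/2 = -5)
X = 9403 (X = -5 - 28*(-21)*16 = -5 + 588*16 = -5 + 9408 = 9403)
1/((x(-124, -26)/h(-75, -159) + H(119)/X) - 34215) = 1/((-217/((-¼*(-75))) - 147/9403) - 34215) = 1/((-217/75/4 - 147*1/9403) - 34215) = 1/((-217*4/75 - 147/9403) - 34215) = 1/((-868/75 - 147/9403) - 34215) = 1/(-8172829/705225 - 34215) = 1/(-24137446204/705225) = -705225/24137446204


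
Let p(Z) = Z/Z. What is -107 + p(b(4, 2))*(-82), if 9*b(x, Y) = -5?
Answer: -189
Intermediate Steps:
b(x, Y) = -5/9 (b(x, Y) = (⅑)*(-5) = -5/9)
p(Z) = 1
-107 + p(b(4, 2))*(-82) = -107 + 1*(-82) = -107 - 82 = -189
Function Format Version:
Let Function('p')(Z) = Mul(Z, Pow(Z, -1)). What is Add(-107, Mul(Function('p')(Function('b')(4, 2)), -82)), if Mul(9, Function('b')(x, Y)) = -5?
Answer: -189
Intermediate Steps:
Function('b')(x, Y) = Rational(-5, 9) (Function('b')(x, Y) = Mul(Rational(1, 9), -5) = Rational(-5, 9))
Function('p')(Z) = 1
Add(-107, Mul(Function('p')(Function('b')(4, 2)), -82)) = Add(-107, Mul(1, -82)) = Add(-107, -82) = -189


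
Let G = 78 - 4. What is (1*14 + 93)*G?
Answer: 7918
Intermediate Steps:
G = 74
(1*14 + 93)*G = (1*14 + 93)*74 = (14 + 93)*74 = 107*74 = 7918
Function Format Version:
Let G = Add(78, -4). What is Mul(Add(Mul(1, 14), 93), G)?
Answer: 7918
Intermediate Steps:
G = 74
Mul(Add(Mul(1, 14), 93), G) = Mul(Add(Mul(1, 14), 93), 74) = Mul(Add(14, 93), 74) = Mul(107, 74) = 7918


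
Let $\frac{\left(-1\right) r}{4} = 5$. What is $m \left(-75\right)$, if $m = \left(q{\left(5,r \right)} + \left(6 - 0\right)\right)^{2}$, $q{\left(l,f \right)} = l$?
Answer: $-9075$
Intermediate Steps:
$r = -20$ ($r = \left(-4\right) 5 = -20$)
$m = 121$ ($m = \left(5 + \left(6 - 0\right)\right)^{2} = \left(5 + \left(6 + 0\right)\right)^{2} = \left(5 + 6\right)^{2} = 11^{2} = 121$)
$m \left(-75\right) = 121 \left(-75\right) = -9075$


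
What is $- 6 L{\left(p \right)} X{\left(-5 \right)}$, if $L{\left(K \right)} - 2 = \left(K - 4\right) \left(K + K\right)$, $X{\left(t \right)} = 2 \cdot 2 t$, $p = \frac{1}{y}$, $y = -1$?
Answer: $1440$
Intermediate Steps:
$p = -1$ ($p = \frac{1}{-1} = -1$)
$X{\left(t \right)} = 4 t$
$L{\left(K \right)} = 2 + 2 K \left(-4 + K\right)$ ($L{\left(K \right)} = 2 + \left(K - 4\right) \left(K + K\right) = 2 + \left(-4 + K\right) 2 K = 2 + 2 K \left(-4 + K\right)$)
$- 6 L{\left(p \right)} X{\left(-5 \right)} = - 6 \left(2 - -8 + 2 \left(-1\right)^{2}\right) 4 \left(-5\right) = - 6 \left(2 + 8 + 2 \cdot 1\right) \left(-20\right) = - 6 \left(2 + 8 + 2\right) \left(-20\right) = - 6 \cdot 12 \left(-20\right) = \left(-6\right) \left(-240\right) = 1440$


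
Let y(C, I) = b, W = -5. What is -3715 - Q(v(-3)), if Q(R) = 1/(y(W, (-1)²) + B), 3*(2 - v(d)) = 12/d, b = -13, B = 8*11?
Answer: -278626/75 ≈ -3715.0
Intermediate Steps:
B = 88
y(C, I) = -13
v(d) = 2 - 4/d
Q(R) = 1/75 (Q(R) = 1/(-13 + 88) = 1/75)
-3715 - Q(v(-3)) = -3715 - 1*1/75 = -3715 - 1/75 = -278626/75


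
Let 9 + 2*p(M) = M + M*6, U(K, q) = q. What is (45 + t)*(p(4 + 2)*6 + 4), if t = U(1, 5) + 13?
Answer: 6489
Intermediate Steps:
p(M) = -9/2 + 7*M/2 (p(M) = -9/2 + (M + M*6)/2 = -9/2 + (M + 6*M)/2 = -9/2 + (7*M)/2 = -9/2 + 7*M/2)
t = 18 (t = 5 + 13 = 18)
(45 + t)*(p(4 + 2)*6 + 4) = (45 + 18)*((-9/2 + 7*(4 + 2)/2)*6 + 4) = 63*((-9/2 + (7/2)*6)*6 + 4) = 63*((-9/2 + 21)*6 + 4) = 63*((33/2)*6 + 4) = 63*(99 + 4) = 63*103 = 6489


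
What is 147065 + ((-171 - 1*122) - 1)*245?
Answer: 75035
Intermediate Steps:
147065 + ((-171 - 1*122) - 1)*245 = 147065 + ((-171 - 122) - 1)*245 = 147065 + (-293 - 1)*245 = 147065 - 294*245 = 147065 - 72030 = 75035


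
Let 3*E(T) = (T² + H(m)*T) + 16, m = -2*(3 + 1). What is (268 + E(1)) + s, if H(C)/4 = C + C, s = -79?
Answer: 520/3 ≈ 173.33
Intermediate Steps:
m = -8 (m = -2*4 = -8)
H(C) = 8*C (H(C) = 4*(C + C) = 4*(2*C) = 8*C)
E(T) = 16/3 - 64*T/3 + T²/3 (E(T) = ((T² + (8*(-8))*T) + 16)/3 = ((T² - 64*T) + 16)/3 = (16 + T² - 64*T)/3 = 16/3 - 64*T/3 + T²/3)
(268 + E(1)) + s = (268 + (16/3 - 64/3*1 + (⅓)*1²)) - 79 = (268 + (16/3 - 64/3 + (⅓)*1)) - 79 = (268 + (16/3 - 64/3 + ⅓)) - 79 = (268 - 47/3) - 79 = 757/3 - 79 = 520/3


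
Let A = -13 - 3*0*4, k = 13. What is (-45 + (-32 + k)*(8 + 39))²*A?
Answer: -11437972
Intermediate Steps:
A = -13 (A = -13 + 0*4 = -13 + 0 = -13)
(-45 + (-32 + k)*(8 + 39))²*A = (-45 + (-32 + 13)*(8 + 39))²*(-13) = (-45 - 19*47)²*(-13) = (-45 - 893)²*(-13) = (-938)²*(-13) = 879844*(-13) = -11437972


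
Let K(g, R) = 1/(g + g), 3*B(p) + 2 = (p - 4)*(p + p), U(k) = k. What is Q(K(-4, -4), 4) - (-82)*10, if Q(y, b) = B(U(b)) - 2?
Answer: 2452/3 ≈ 817.33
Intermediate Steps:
B(p) = -2/3 + 2*p*(-4 + p)/3 (B(p) = -2/3 + ((p - 4)*(p + p))/3 = -2/3 + ((-4 + p)*(2*p))/3 = -2/3 + (2*p*(-4 + p))/3 = -2/3 + 2*p*(-4 + p)/3)
K(g, R) = 1/(2*g)
Q(y, b) = -8/3 - 8*b/3 + 2*b**2/3 (Q(y, b) = (-2/3 - 8*b/3 + 2*b**2/3) - 2 = -8/3 - 8*b/3 + 2*b**2/3)
Q(K(-4, -4), 4) - (-82)*10 = (-8/3 - 8/3*4 + (2/3)*4**2) - (-82)*10 = (-8/3 - 32/3 + (2/3)*16) - 1*(-820) = (-8/3 - 32/3 + 32/3) + 820 = -8/3 + 820 = 2452/3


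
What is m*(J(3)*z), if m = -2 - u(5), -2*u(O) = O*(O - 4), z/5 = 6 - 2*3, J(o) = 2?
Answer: 0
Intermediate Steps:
z = 0 (z = 5*(6 - 2*3) = 5*(6 - 6) = 5*0 = 0)
u(O) = -O*(-4 + O)/2 (u(O) = -O*(O - 4)/2 = -O*(-4 + O)/2)
m = ½ (m = -2 - 5*(4 - 1*5)/2 = -2 - 5*(4 - 5)/2 = -2 - 5*(-1)/2 = -2 - 1*(-5/2) = -2 + 5/2 = ½ ≈ 0.50000)
m*(J(3)*z) = (2*0)/2 = (½)*0 = 0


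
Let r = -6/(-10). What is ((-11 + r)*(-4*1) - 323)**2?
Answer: 1979649/25 ≈ 79186.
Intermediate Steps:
r = 3/5 (r = -6*(-1/10) = 3/5 ≈ 0.60000)
((-11 + r)*(-4*1) - 323)**2 = ((-11 + 3/5)*(-4*1) - 323)**2 = (-52/5*(-4) - 323)**2 = (208/5 - 323)**2 = (-1407/5)**2 = 1979649/25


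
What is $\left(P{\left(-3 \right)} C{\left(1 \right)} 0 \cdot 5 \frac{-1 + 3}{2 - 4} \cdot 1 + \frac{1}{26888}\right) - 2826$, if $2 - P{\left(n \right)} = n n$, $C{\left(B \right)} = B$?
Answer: $- \frac{75985487}{26888} \approx -2826.0$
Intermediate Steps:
$P{\left(n \right)} = 2 - n^{2}$ ($P{\left(n \right)} = 2 - n n = 2 - n^{2}$)
$\left(P{\left(-3 \right)} C{\left(1 \right)} 0 \cdot 5 \frac{-1 + 3}{2 - 4} \cdot 1 + \frac{1}{26888}\right) - 2826 = \left(\left(2 - \left(-3\right)^{2}\right) 1 \cdot 0 \cdot 5 \frac{-1 + 3}{2 - 4} \cdot 1 + \frac{1}{26888}\right) - 2826 = \left(\left(2 - 9\right) 1 \cdot 0 \frac{2}{-2} \cdot 1 + \frac{1}{26888}\right) - 2826 = \left(\left(2 - 9\right) 1 \cdot 0 \cdot 2 \left(- \frac{1}{2}\right) 1 + \frac{1}{26888}\right) - 2826 = \left(\left(-7\right) 1 \cdot 0 \left(-1\right) 1 + \frac{1}{26888}\right) - 2826 = \left(\left(-7\right) 0 \cdot 1 + \frac{1}{26888}\right) - 2826 = \left(0 \cdot 1 + \frac{1}{26888}\right) - 2826 = \left(0 + \frac{1}{26888}\right) - 2826 = \frac{1}{26888} - 2826 = - \frac{75985487}{26888}$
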